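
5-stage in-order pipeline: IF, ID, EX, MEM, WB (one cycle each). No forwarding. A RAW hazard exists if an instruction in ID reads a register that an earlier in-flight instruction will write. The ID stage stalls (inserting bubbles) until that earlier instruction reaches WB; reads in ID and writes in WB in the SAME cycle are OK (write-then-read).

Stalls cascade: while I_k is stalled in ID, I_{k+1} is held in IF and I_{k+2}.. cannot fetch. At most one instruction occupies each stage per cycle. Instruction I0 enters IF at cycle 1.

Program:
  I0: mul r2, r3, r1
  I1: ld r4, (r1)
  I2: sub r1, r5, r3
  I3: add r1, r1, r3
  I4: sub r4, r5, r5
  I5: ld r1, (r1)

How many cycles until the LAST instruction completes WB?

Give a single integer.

Answer: 13

Derivation:
I0 mul r2 <- r3,r1: IF@1 ID@2 stall=0 (-) EX@3 MEM@4 WB@5
I1 ld r4 <- r1: IF@2 ID@3 stall=0 (-) EX@4 MEM@5 WB@6
I2 sub r1 <- r5,r3: IF@3 ID@4 stall=0 (-) EX@5 MEM@6 WB@7
I3 add r1 <- r1,r3: IF@4 ID@5 stall=2 (RAW on I2.r1 (WB@7)) EX@8 MEM@9 WB@10
I4 sub r4 <- r5,r5: IF@5 ID@8 stall=0 (-) EX@9 MEM@10 WB@11
I5 ld r1 <- r1: IF@8 ID@9 stall=1 (RAW on I3.r1 (WB@10)) EX@11 MEM@12 WB@13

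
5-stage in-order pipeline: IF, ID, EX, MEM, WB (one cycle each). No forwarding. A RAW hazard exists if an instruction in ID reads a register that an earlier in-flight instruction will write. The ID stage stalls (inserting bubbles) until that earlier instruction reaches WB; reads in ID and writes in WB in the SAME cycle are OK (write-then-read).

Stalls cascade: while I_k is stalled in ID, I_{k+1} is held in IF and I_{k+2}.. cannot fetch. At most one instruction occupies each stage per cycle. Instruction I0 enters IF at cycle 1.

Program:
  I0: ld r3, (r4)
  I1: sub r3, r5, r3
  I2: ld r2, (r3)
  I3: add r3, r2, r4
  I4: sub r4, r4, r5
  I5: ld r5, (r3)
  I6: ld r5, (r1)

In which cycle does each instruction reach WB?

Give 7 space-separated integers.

I0 ld r3 <- r4: IF@1 ID@2 stall=0 (-) EX@3 MEM@4 WB@5
I1 sub r3 <- r5,r3: IF@2 ID@3 stall=2 (RAW on I0.r3 (WB@5)) EX@6 MEM@7 WB@8
I2 ld r2 <- r3: IF@3 ID@6 stall=2 (RAW on I1.r3 (WB@8)) EX@9 MEM@10 WB@11
I3 add r3 <- r2,r4: IF@6 ID@9 stall=2 (RAW on I2.r2 (WB@11)) EX@12 MEM@13 WB@14
I4 sub r4 <- r4,r5: IF@9 ID@12 stall=0 (-) EX@13 MEM@14 WB@15
I5 ld r5 <- r3: IF@12 ID@13 stall=1 (RAW on I3.r3 (WB@14)) EX@15 MEM@16 WB@17
I6 ld r5 <- r1: IF@13 ID@15 stall=0 (-) EX@16 MEM@17 WB@18

Answer: 5 8 11 14 15 17 18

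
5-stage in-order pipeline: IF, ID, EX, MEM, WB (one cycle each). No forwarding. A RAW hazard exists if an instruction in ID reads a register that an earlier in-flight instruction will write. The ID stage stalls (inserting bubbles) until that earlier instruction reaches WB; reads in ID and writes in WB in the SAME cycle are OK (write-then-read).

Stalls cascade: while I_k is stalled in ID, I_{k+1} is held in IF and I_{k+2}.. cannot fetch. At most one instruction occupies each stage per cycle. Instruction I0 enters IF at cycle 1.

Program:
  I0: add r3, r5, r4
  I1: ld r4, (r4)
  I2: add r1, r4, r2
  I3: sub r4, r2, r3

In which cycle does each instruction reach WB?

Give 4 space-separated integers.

Answer: 5 6 9 10

Derivation:
I0 add r3 <- r5,r4: IF@1 ID@2 stall=0 (-) EX@3 MEM@4 WB@5
I1 ld r4 <- r4: IF@2 ID@3 stall=0 (-) EX@4 MEM@5 WB@6
I2 add r1 <- r4,r2: IF@3 ID@4 stall=2 (RAW on I1.r4 (WB@6)) EX@7 MEM@8 WB@9
I3 sub r4 <- r2,r3: IF@4 ID@7 stall=0 (-) EX@8 MEM@9 WB@10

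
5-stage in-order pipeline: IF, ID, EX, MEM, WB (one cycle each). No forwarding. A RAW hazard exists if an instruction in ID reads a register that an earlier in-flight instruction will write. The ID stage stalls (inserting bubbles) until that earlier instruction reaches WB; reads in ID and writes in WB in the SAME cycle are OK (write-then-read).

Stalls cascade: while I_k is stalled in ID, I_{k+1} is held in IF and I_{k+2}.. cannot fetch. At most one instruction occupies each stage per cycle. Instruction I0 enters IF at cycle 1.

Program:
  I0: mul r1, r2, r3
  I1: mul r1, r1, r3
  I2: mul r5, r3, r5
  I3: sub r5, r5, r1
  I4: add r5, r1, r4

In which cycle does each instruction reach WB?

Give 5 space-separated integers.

Answer: 5 8 9 12 13

Derivation:
I0 mul r1 <- r2,r3: IF@1 ID@2 stall=0 (-) EX@3 MEM@4 WB@5
I1 mul r1 <- r1,r3: IF@2 ID@3 stall=2 (RAW on I0.r1 (WB@5)) EX@6 MEM@7 WB@8
I2 mul r5 <- r3,r5: IF@3 ID@6 stall=0 (-) EX@7 MEM@8 WB@9
I3 sub r5 <- r5,r1: IF@6 ID@7 stall=2 (RAW on I2.r5 (WB@9)) EX@10 MEM@11 WB@12
I4 add r5 <- r1,r4: IF@7 ID@10 stall=0 (-) EX@11 MEM@12 WB@13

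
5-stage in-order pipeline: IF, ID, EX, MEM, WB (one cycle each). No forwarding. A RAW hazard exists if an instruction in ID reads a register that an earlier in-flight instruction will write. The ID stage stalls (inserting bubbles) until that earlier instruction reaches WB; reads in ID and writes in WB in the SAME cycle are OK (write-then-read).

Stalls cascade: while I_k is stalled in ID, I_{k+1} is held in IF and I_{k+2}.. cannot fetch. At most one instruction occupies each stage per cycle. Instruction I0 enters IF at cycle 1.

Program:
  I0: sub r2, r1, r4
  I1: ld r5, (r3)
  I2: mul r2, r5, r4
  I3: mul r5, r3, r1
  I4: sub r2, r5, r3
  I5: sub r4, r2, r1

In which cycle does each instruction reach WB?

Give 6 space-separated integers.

Answer: 5 6 9 10 13 16

Derivation:
I0 sub r2 <- r1,r4: IF@1 ID@2 stall=0 (-) EX@3 MEM@4 WB@5
I1 ld r5 <- r3: IF@2 ID@3 stall=0 (-) EX@4 MEM@5 WB@6
I2 mul r2 <- r5,r4: IF@3 ID@4 stall=2 (RAW on I1.r5 (WB@6)) EX@7 MEM@8 WB@9
I3 mul r5 <- r3,r1: IF@4 ID@7 stall=0 (-) EX@8 MEM@9 WB@10
I4 sub r2 <- r5,r3: IF@7 ID@8 stall=2 (RAW on I3.r5 (WB@10)) EX@11 MEM@12 WB@13
I5 sub r4 <- r2,r1: IF@8 ID@11 stall=2 (RAW on I4.r2 (WB@13)) EX@14 MEM@15 WB@16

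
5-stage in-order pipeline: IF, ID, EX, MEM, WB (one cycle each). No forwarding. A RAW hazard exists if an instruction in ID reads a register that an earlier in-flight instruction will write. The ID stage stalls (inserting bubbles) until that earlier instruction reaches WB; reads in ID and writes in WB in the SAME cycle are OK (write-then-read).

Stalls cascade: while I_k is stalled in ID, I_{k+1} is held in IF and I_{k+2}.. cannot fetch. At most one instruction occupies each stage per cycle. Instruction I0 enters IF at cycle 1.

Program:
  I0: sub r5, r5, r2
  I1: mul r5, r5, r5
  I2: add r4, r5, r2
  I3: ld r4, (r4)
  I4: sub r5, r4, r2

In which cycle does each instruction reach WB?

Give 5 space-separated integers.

I0 sub r5 <- r5,r2: IF@1 ID@2 stall=0 (-) EX@3 MEM@4 WB@5
I1 mul r5 <- r5,r5: IF@2 ID@3 stall=2 (RAW on I0.r5 (WB@5)) EX@6 MEM@7 WB@8
I2 add r4 <- r5,r2: IF@3 ID@6 stall=2 (RAW on I1.r5 (WB@8)) EX@9 MEM@10 WB@11
I3 ld r4 <- r4: IF@6 ID@9 stall=2 (RAW on I2.r4 (WB@11)) EX@12 MEM@13 WB@14
I4 sub r5 <- r4,r2: IF@9 ID@12 stall=2 (RAW on I3.r4 (WB@14)) EX@15 MEM@16 WB@17

Answer: 5 8 11 14 17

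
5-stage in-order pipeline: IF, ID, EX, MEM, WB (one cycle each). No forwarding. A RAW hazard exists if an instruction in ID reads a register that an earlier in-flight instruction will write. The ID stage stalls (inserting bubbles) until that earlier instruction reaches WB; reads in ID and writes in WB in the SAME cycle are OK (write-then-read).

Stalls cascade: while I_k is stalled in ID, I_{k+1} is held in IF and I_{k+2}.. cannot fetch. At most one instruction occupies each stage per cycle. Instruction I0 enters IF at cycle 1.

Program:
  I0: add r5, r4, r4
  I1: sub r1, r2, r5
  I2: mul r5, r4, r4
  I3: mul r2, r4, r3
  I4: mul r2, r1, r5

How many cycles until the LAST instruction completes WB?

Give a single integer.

I0 add r5 <- r4,r4: IF@1 ID@2 stall=0 (-) EX@3 MEM@4 WB@5
I1 sub r1 <- r2,r5: IF@2 ID@3 stall=2 (RAW on I0.r5 (WB@5)) EX@6 MEM@7 WB@8
I2 mul r5 <- r4,r4: IF@3 ID@6 stall=0 (-) EX@7 MEM@8 WB@9
I3 mul r2 <- r4,r3: IF@6 ID@7 stall=0 (-) EX@8 MEM@9 WB@10
I4 mul r2 <- r1,r5: IF@7 ID@8 stall=1 (RAW on I2.r5 (WB@9)) EX@10 MEM@11 WB@12

Answer: 12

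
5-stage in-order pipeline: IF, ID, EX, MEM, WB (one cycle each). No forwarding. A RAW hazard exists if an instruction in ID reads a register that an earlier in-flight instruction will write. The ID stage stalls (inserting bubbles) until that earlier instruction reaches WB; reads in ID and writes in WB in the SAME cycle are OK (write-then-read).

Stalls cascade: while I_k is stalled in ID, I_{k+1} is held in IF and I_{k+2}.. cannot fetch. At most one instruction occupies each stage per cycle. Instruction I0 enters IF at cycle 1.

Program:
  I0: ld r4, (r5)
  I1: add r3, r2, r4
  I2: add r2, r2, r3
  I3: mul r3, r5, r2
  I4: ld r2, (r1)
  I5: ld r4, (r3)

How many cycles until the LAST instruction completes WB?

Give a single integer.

I0 ld r4 <- r5: IF@1 ID@2 stall=0 (-) EX@3 MEM@4 WB@5
I1 add r3 <- r2,r4: IF@2 ID@3 stall=2 (RAW on I0.r4 (WB@5)) EX@6 MEM@7 WB@8
I2 add r2 <- r2,r3: IF@3 ID@6 stall=2 (RAW on I1.r3 (WB@8)) EX@9 MEM@10 WB@11
I3 mul r3 <- r5,r2: IF@6 ID@9 stall=2 (RAW on I2.r2 (WB@11)) EX@12 MEM@13 WB@14
I4 ld r2 <- r1: IF@9 ID@12 stall=0 (-) EX@13 MEM@14 WB@15
I5 ld r4 <- r3: IF@12 ID@13 stall=1 (RAW on I3.r3 (WB@14)) EX@15 MEM@16 WB@17

Answer: 17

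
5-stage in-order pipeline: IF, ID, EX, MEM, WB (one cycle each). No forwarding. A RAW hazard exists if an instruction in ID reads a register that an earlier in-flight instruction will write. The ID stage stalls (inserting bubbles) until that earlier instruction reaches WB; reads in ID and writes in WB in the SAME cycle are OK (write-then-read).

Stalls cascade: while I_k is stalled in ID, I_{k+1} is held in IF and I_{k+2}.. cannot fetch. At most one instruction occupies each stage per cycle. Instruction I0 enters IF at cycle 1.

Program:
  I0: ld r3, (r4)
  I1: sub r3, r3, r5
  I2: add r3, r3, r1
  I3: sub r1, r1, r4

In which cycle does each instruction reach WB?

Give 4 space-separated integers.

Answer: 5 8 11 12

Derivation:
I0 ld r3 <- r4: IF@1 ID@2 stall=0 (-) EX@3 MEM@4 WB@5
I1 sub r3 <- r3,r5: IF@2 ID@3 stall=2 (RAW on I0.r3 (WB@5)) EX@6 MEM@7 WB@8
I2 add r3 <- r3,r1: IF@3 ID@6 stall=2 (RAW on I1.r3 (WB@8)) EX@9 MEM@10 WB@11
I3 sub r1 <- r1,r4: IF@6 ID@9 stall=0 (-) EX@10 MEM@11 WB@12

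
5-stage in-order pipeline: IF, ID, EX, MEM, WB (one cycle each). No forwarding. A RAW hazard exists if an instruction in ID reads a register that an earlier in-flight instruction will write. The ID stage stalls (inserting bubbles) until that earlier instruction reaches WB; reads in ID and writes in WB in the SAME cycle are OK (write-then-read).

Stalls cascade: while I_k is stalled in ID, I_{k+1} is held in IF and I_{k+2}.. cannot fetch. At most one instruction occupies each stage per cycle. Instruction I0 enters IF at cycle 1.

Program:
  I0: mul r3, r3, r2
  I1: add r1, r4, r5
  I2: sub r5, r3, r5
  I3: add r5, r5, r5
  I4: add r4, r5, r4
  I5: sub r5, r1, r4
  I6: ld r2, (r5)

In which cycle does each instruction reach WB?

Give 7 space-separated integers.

Answer: 5 6 8 11 14 17 20

Derivation:
I0 mul r3 <- r3,r2: IF@1 ID@2 stall=0 (-) EX@3 MEM@4 WB@5
I1 add r1 <- r4,r5: IF@2 ID@3 stall=0 (-) EX@4 MEM@5 WB@6
I2 sub r5 <- r3,r5: IF@3 ID@4 stall=1 (RAW on I0.r3 (WB@5)) EX@6 MEM@7 WB@8
I3 add r5 <- r5,r5: IF@4 ID@6 stall=2 (RAW on I2.r5 (WB@8)) EX@9 MEM@10 WB@11
I4 add r4 <- r5,r4: IF@6 ID@9 stall=2 (RAW on I3.r5 (WB@11)) EX@12 MEM@13 WB@14
I5 sub r5 <- r1,r4: IF@9 ID@12 stall=2 (RAW on I4.r4 (WB@14)) EX@15 MEM@16 WB@17
I6 ld r2 <- r5: IF@12 ID@15 stall=2 (RAW on I5.r5 (WB@17)) EX@18 MEM@19 WB@20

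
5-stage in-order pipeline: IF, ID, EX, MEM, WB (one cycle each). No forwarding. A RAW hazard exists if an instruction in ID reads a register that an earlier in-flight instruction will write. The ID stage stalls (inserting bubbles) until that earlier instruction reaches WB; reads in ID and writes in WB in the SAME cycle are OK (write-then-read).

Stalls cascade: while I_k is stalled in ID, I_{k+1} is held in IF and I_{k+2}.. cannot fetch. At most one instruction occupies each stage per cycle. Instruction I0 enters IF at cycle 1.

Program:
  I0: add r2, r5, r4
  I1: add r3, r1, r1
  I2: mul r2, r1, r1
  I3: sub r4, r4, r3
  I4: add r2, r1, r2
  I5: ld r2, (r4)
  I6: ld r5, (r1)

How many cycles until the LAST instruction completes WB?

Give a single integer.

I0 add r2 <- r5,r4: IF@1 ID@2 stall=0 (-) EX@3 MEM@4 WB@5
I1 add r3 <- r1,r1: IF@2 ID@3 stall=0 (-) EX@4 MEM@5 WB@6
I2 mul r2 <- r1,r1: IF@3 ID@4 stall=0 (-) EX@5 MEM@6 WB@7
I3 sub r4 <- r4,r3: IF@4 ID@5 stall=1 (RAW on I1.r3 (WB@6)) EX@7 MEM@8 WB@9
I4 add r2 <- r1,r2: IF@5 ID@7 stall=0 (-) EX@8 MEM@9 WB@10
I5 ld r2 <- r4: IF@7 ID@8 stall=1 (RAW on I3.r4 (WB@9)) EX@10 MEM@11 WB@12
I6 ld r5 <- r1: IF@8 ID@10 stall=0 (-) EX@11 MEM@12 WB@13

Answer: 13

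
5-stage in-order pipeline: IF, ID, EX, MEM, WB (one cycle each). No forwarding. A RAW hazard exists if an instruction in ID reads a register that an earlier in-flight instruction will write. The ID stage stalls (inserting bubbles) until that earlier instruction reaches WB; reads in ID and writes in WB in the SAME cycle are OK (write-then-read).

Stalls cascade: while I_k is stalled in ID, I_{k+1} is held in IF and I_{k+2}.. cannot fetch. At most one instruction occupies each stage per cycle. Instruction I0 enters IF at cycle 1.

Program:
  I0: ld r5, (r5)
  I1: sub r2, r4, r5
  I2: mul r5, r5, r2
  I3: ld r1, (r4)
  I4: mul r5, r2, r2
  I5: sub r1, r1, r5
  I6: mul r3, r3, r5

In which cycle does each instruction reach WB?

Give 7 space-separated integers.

I0 ld r5 <- r5: IF@1 ID@2 stall=0 (-) EX@3 MEM@4 WB@5
I1 sub r2 <- r4,r5: IF@2 ID@3 stall=2 (RAW on I0.r5 (WB@5)) EX@6 MEM@7 WB@8
I2 mul r5 <- r5,r2: IF@3 ID@6 stall=2 (RAW on I1.r2 (WB@8)) EX@9 MEM@10 WB@11
I3 ld r1 <- r4: IF@6 ID@9 stall=0 (-) EX@10 MEM@11 WB@12
I4 mul r5 <- r2,r2: IF@9 ID@10 stall=0 (-) EX@11 MEM@12 WB@13
I5 sub r1 <- r1,r5: IF@10 ID@11 stall=2 (RAW on I4.r5 (WB@13)) EX@14 MEM@15 WB@16
I6 mul r3 <- r3,r5: IF@11 ID@14 stall=0 (-) EX@15 MEM@16 WB@17

Answer: 5 8 11 12 13 16 17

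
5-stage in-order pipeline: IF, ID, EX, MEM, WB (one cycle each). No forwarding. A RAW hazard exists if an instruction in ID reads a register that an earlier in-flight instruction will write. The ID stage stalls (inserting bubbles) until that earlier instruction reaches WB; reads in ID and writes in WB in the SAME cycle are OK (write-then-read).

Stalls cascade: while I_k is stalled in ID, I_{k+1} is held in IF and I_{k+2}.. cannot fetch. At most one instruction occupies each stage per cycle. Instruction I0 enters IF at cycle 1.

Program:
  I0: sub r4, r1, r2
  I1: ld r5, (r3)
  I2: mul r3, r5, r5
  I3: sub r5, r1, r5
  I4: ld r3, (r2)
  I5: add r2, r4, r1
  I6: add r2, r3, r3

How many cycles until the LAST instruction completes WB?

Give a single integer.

Answer: 14

Derivation:
I0 sub r4 <- r1,r2: IF@1 ID@2 stall=0 (-) EX@3 MEM@4 WB@5
I1 ld r5 <- r3: IF@2 ID@3 stall=0 (-) EX@4 MEM@5 WB@6
I2 mul r3 <- r5,r5: IF@3 ID@4 stall=2 (RAW on I1.r5 (WB@6)) EX@7 MEM@8 WB@9
I3 sub r5 <- r1,r5: IF@4 ID@7 stall=0 (-) EX@8 MEM@9 WB@10
I4 ld r3 <- r2: IF@7 ID@8 stall=0 (-) EX@9 MEM@10 WB@11
I5 add r2 <- r4,r1: IF@8 ID@9 stall=0 (-) EX@10 MEM@11 WB@12
I6 add r2 <- r3,r3: IF@9 ID@10 stall=1 (RAW on I4.r3 (WB@11)) EX@12 MEM@13 WB@14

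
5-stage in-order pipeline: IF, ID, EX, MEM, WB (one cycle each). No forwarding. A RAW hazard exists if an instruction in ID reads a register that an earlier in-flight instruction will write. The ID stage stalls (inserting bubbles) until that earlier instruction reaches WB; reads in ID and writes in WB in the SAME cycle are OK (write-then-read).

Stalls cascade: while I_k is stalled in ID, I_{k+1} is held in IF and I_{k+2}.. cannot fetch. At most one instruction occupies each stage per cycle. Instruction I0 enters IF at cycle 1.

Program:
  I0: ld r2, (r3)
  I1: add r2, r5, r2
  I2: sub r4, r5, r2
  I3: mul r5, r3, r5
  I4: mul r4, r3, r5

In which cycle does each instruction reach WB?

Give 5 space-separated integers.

I0 ld r2 <- r3: IF@1 ID@2 stall=0 (-) EX@3 MEM@4 WB@5
I1 add r2 <- r5,r2: IF@2 ID@3 stall=2 (RAW on I0.r2 (WB@5)) EX@6 MEM@7 WB@8
I2 sub r4 <- r5,r2: IF@3 ID@6 stall=2 (RAW on I1.r2 (WB@8)) EX@9 MEM@10 WB@11
I3 mul r5 <- r3,r5: IF@6 ID@9 stall=0 (-) EX@10 MEM@11 WB@12
I4 mul r4 <- r3,r5: IF@9 ID@10 stall=2 (RAW on I3.r5 (WB@12)) EX@13 MEM@14 WB@15

Answer: 5 8 11 12 15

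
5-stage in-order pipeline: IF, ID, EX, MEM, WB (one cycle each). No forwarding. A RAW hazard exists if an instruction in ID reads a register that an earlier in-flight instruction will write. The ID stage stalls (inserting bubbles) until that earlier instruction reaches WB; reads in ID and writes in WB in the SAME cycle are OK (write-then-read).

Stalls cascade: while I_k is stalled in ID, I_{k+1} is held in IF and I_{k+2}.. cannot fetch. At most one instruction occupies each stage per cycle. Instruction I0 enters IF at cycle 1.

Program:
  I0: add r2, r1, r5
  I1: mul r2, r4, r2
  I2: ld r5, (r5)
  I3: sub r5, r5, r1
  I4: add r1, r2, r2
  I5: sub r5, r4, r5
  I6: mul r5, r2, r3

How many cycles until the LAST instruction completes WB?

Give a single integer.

Answer: 16

Derivation:
I0 add r2 <- r1,r5: IF@1 ID@2 stall=0 (-) EX@3 MEM@4 WB@5
I1 mul r2 <- r4,r2: IF@2 ID@3 stall=2 (RAW on I0.r2 (WB@5)) EX@6 MEM@7 WB@8
I2 ld r5 <- r5: IF@3 ID@6 stall=0 (-) EX@7 MEM@8 WB@9
I3 sub r5 <- r5,r1: IF@6 ID@7 stall=2 (RAW on I2.r5 (WB@9)) EX@10 MEM@11 WB@12
I4 add r1 <- r2,r2: IF@7 ID@10 stall=0 (-) EX@11 MEM@12 WB@13
I5 sub r5 <- r4,r5: IF@10 ID@11 stall=1 (RAW on I3.r5 (WB@12)) EX@13 MEM@14 WB@15
I6 mul r5 <- r2,r3: IF@11 ID@13 stall=0 (-) EX@14 MEM@15 WB@16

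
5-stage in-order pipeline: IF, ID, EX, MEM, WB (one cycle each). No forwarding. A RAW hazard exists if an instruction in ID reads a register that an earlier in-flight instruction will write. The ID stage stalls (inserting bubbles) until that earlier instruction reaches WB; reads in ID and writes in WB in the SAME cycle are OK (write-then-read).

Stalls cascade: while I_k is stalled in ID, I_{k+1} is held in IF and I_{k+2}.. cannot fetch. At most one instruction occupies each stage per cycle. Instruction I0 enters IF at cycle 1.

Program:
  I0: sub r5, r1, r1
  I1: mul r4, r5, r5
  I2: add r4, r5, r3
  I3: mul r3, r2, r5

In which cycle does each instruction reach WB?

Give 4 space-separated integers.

Answer: 5 8 9 10

Derivation:
I0 sub r5 <- r1,r1: IF@1 ID@2 stall=0 (-) EX@3 MEM@4 WB@5
I1 mul r4 <- r5,r5: IF@2 ID@3 stall=2 (RAW on I0.r5 (WB@5)) EX@6 MEM@7 WB@8
I2 add r4 <- r5,r3: IF@3 ID@6 stall=0 (-) EX@7 MEM@8 WB@9
I3 mul r3 <- r2,r5: IF@6 ID@7 stall=0 (-) EX@8 MEM@9 WB@10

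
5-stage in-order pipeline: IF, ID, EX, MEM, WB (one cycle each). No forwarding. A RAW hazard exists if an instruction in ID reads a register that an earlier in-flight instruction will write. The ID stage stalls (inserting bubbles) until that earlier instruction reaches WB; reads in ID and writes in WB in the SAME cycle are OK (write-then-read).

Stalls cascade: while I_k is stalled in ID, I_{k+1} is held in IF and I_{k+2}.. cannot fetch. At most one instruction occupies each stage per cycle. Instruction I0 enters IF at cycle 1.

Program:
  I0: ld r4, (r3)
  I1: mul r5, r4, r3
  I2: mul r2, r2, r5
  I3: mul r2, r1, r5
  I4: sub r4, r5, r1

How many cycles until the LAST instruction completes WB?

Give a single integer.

Answer: 13

Derivation:
I0 ld r4 <- r3: IF@1 ID@2 stall=0 (-) EX@3 MEM@4 WB@5
I1 mul r5 <- r4,r3: IF@2 ID@3 stall=2 (RAW on I0.r4 (WB@5)) EX@6 MEM@7 WB@8
I2 mul r2 <- r2,r5: IF@3 ID@6 stall=2 (RAW on I1.r5 (WB@8)) EX@9 MEM@10 WB@11
I3 mul r2 <- r1,r5: IF@6 ID@9 stall=0 (-) EX@10 MEM@11 WB@12
I4 sub r4 <- r5,r1: IF@9 ID@10 stall=0 (-) EX@11 MEM@12 WB@13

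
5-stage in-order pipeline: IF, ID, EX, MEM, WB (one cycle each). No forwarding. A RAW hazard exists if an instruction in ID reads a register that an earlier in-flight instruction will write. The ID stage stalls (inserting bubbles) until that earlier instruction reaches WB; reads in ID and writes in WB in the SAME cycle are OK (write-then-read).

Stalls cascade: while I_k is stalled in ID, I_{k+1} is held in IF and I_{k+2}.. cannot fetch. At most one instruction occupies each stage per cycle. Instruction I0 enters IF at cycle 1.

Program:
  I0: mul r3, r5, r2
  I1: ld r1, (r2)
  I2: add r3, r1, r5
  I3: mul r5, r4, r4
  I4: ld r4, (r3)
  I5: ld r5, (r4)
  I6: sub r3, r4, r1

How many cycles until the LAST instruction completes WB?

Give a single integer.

Answer: 16

Derivation:
I0 mul r3 <- r5,r2: IF@1 ID@2 stall=0 (-) EX@3 MEM@4 WB@5
I1 ld r1 <- r2: IF@2 ID@3 stall=0 (-) EX@4 MEM@5 WB@6
I2 add r3 <- r1,r5: IF@3 ID@4 stall=2 (RAW on I1.r1 (WB@6)) EX@7 MEM@8 WB@9
I3 mul r5 <- r4,r4: IF@4 ID@7 stall=0 (-) EX@8 MEM@9 WB@10
I4 ld r4 <- r3: IF@7 ID@8 stall=1 (RAW on I2.r3 (WB@9)) EX@10 MEM@11 WB@12
I5 ld r5 <- r4: IF@8 ID@10 stall=2 (RAW on I4.r4 (WB@12)) EX@13 MEM@14 WB@15
I6 sub r3 <- r4,r1: IF@10 ID@13 stall=0 (-) EX@14 MEM@15 WB@16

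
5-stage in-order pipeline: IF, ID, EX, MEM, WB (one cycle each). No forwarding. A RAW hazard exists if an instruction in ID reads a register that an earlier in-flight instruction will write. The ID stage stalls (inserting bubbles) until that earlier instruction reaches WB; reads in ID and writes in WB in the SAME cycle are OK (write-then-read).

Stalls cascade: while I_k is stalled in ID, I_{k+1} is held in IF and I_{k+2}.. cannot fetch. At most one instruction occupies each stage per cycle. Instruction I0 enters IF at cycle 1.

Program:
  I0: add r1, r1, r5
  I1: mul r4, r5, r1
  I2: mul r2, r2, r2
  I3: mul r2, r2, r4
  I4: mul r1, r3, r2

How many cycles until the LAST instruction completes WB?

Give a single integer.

Answer: 15

Derivation:
I0 add r1 <- r1,r5: IF@1 ID@2 stall=0 (-) EX@3 MEM@4 WB@5
I1 mul r4 <- r5,r1: IF@2 ID@3 stall=2 (RAW on I0.r1 (WB@5)) EX@6 MEM@7 WB@8
I2 mul r2 <- r2,r2: IF@3 ID@6 stall=0 (-) EX@7 MEM@8 WB@9
I3 mul r2 <- r2,r4: IF@6 ID@7 stall=2 (RAW on I2.r2 (WB@9)) EX@10 MEM@11 WB@12
I4 mul r1 <- r3,r2: IF@7 ID@10 stall=2 (RAW on I3.r2 (WB@12)) EX@13 MEM@14 WB@15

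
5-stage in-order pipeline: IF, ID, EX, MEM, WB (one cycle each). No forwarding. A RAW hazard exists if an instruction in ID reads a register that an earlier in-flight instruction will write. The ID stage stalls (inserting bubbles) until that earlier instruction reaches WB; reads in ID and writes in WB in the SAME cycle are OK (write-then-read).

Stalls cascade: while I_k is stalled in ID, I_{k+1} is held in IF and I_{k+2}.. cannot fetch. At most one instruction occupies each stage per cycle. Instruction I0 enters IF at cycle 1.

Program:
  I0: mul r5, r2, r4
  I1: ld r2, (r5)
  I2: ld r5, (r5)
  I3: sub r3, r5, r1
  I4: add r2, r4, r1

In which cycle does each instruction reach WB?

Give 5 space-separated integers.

Answer: 5 8 9 12 13

Derivation:
I0 mul r5 <- r2,r4: IF@1 ID@2 stall=0 (-) EX@3 MEM@4 WB@5
I1 ld r2 <- r5: IF@2 ID@3 stall=2 (RAW on I0.r5 (WB@5)) EX@6 MEM@7 WB@8
I2 ld r5 <- r5: IF@3 ID@6 stall=0 (-) EX@7 MEM@8 WB@9
I3 sub r3 <- r5,r1: IF@6 ID@7 stall=2 (RAW on I2.r5 (WB@9)) EX@10 MEM@11 WB@12
I4 add r2 <- r4,r1: IF@7 ID@10 stall=0 (-) EX@11 MEM@12 WB@13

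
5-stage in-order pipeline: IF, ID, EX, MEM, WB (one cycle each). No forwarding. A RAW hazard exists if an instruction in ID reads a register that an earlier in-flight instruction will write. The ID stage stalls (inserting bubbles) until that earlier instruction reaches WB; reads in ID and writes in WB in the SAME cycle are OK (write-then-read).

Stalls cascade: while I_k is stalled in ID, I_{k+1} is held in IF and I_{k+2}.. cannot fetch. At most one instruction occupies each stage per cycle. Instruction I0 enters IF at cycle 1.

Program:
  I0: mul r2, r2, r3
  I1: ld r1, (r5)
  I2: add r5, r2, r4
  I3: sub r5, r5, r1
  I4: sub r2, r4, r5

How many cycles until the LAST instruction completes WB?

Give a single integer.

I0 mul r2 <- r2,r3: IF@1 ID@2 stall=0 (-) EX@3 MEM@4 WB@5
I1 ld r1 <- r5: IF@2 ID@3 stall=0 (-) EX@4 MEM@5 WB@6
I2 add r5 <- r2,r4: IF@3 ID@4 stall=1 (RAW on I0.r2 (WB@5)) EX@6 MEM@7 WB@8
I3 sub r5 <- r5,r1: IF@4 ID@6 stall=2 (RAW on I2.r5 (WB@8)) EX@9 MEM@10 WB@11
I4 sub r2 <- r4,r5: IF@6 ID@9 stall=2 (RAW on I3.r5 (WB@11)) EX@12 MEM@13 WB@14

Answer: 14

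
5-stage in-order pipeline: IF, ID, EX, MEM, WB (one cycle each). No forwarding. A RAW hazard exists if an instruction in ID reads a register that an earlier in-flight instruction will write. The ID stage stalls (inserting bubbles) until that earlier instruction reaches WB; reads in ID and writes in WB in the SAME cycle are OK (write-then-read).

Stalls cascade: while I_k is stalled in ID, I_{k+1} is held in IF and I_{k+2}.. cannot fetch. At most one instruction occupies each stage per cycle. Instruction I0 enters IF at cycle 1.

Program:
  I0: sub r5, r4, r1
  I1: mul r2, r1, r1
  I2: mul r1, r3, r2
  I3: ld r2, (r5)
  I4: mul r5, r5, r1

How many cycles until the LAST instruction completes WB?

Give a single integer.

I0 sub r5 <- r4,r1: IF@1 ID@2 stall=0 (-) EX@3 MEM@4 WB@5
I1 mul r2 <- r1,r1: IF@2 ID@3 stall=0 (-) EX@4 MEM@5 WB@6
I2 mul r1 <- r3,r2: IF@3 ID@4 stall=2 (RAW on I1.r2 (WB@6)) EX@7 MEM@8 WB@9
I3 ld r2 <- r5: IF@4 ID@7 stall=0 (-) EX@8 MEM@9 WB@10
I4 mul r5 <- r5,r1: IF@7 ID@8 stall=1 (RAW on I2.r1 (WB@9)) EX@10 MEM@11 WB@12

Answer: 12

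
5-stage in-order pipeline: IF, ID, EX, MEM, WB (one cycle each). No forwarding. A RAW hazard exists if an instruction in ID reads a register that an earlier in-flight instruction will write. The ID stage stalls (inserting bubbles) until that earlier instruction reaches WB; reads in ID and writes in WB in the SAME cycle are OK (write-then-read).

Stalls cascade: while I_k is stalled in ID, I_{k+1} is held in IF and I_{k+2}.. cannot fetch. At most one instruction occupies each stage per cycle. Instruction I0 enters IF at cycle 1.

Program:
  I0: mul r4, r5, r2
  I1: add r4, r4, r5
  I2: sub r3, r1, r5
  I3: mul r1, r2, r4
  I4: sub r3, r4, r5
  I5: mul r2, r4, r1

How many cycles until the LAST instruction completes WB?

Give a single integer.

I0 mul r4 <- r5,r2: IF@1 ID@2 stall=0 (-) EX@3 MEM@4 WB@5
I1 add r4 <- r4,r5: IF@2 ID@3 stall=2 (RAW on I0.r4 (WB@5)) EX@6 MEM@7 WB@8
I2 sub r3 <- r1,r5: IF@3 ID@6 stall=0 (-) EX@7 MEM@8 WB@9
I3 mul r1 <- r2,r4: IF@6 ID@7 stall=1 (RAW on I1.r4 (WB@8)) EX@9 MEM@10 WB@11
I4 sub r3 <- r4,r5: IF@7 ID@9 stall=0 (-) EX@10 MEM@11 WB@12
I5 mul r2 <- r4,r1: IF@9 ID@10 stall=1 (RAW on I3.r1 (WB@11)) EX@12 MEM@13 WB@14

Answer: 14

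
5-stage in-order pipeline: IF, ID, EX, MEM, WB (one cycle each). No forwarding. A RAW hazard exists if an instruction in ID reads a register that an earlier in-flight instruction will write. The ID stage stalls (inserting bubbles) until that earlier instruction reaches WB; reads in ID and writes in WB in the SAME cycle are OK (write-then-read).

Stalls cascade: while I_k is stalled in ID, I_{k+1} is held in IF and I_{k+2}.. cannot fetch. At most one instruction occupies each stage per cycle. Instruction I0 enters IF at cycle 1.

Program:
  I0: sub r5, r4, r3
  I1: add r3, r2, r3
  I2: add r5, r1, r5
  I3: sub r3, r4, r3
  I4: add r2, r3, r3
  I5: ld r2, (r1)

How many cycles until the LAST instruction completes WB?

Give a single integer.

I0 sub r5 <- r4,r3: IF@1 ID@2 stall=0 (-) EX@3 MEM@4 WB@5
I1 add r3 <- r2,r3: IF@2 ID@3 stall=0 (-) EX@4 MEM@5 WB@6
I2 add r5 <- r1,r5: IF@3 ID@4 stall=1 (RAW on I0.r5 (WB@5)) EX@6 MEM@7 WB@8
I3 sub r3 <- r4,r3: IF@4 ID@6 stall=0 (-) EX@7 MEM@8 WB@9
I4 add r2 <- r3,r3: IF@6 ID@7 stall=2 (RAW on I3.r3 (WB@9)) EX@10 MEM@11 WB@12
I5 ld r2 <- r1: IF@7 ID@10 stall=0 (-) EX@11 MEM@12 WB@13

Answer: 13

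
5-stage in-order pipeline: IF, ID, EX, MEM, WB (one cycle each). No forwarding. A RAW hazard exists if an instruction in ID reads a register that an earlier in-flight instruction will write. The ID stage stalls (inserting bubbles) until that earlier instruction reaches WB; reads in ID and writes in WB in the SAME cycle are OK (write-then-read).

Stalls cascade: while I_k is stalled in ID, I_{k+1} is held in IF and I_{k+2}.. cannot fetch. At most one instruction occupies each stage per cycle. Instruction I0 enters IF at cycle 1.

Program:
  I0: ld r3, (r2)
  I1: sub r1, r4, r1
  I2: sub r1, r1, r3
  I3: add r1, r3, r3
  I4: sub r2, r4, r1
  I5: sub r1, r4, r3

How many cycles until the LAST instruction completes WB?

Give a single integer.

I0 ld r3 <- r2: IF@1 ID@2 stall=0 (-) EX@3 MEM@4 WB@5
I1 sub r1 <- r4,r1: IF@2 ID@3 stall=0 (-) EX@4 MEM@5 WB@6
I2 sub r1 <- r1,r3: IF@3 ID@4 stall=2 (RAW on I1.r1 (WB@6)) EX@7 MEM@8 WB@9
I3 add r1 <- r3,r3: IF@4 ID@7 stall=0 (-) EX@8 MEM@9 WB@10
I4 sub r2 <- r4,r1: IF@7 ID@8 stall=2 (RAW on I3.r1 (WB@10)) EX@11 MEM@12 WB@13
I5 sub r1 <- r4,r3: IF@8 ID@11 stall=0 (-) EX@12 MEM@13 WB@14

Answer: 14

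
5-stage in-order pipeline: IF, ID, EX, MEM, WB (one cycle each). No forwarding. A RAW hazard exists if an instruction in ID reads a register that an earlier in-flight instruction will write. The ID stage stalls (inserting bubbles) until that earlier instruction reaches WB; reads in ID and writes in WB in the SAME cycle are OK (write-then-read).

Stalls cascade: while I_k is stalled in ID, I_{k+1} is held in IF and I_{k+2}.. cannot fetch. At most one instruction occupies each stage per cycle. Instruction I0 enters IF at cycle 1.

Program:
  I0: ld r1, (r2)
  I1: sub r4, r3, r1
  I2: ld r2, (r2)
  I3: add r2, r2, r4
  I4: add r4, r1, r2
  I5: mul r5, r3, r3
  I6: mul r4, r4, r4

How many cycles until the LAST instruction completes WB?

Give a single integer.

Answer: 18

Derivation:
I0 ld r1 <- r2: IF@1 ID@2 stall=0 (-) EX@3 MEM@4 WB@5
I1 sub r4 <- r3,r1: IF@2 ID@3 stall=2 (RAW on I0.r1 (WB@5)) EX@6 MEM@7 WB@8
I2 ld r2 <- r2: IF@3 ID@6 stall=0 (-) EX@7 MEM@8 WB@9
I3 add r2 <- r2,r4: IF@6 ID@7 stall=2 (RAW on I2.r2 (WB@9)) EX@10 MEM@11 WB@12
I4 add r4 <- r1,r2: IF@7 ID@10 stall=2 (RAW on I3.r2 (WB@12)) EX@13 MEM@14 WB@15
I5 mul r5 <- r3,r3: IF@10 ID@13 stall=0 (-) EX@14 MEM@15 WB@16
I6 mul r4 <- r4,r4: IF@13 ID@14 stall=1 (RAW on I4.r4 (WB@15)) EX@16 MEM@17 WB@18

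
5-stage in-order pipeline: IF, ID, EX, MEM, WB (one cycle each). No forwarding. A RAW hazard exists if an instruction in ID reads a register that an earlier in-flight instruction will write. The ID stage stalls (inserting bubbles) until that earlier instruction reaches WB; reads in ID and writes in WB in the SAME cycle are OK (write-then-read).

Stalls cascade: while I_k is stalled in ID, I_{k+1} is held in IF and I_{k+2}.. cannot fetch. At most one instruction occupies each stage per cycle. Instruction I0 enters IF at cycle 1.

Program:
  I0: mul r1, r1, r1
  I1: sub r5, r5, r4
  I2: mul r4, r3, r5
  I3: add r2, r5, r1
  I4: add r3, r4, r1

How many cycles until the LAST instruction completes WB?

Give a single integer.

I0 mul r1 <- r1,r1: IF@1 ID@2 stall=0 (-) EX@3 MEM@4 WB@5
I1 sub r5 <- r5,r4: IF@2 ID@3 stall=0 (-) EX@4 MEM@5 WB@6
I2 mul r4 <- r3,r5: IF@3 ID@4 stall=2 (RAW on I1.r5 (WB@6)) EX@7 MEM@8 WB@9
I3 add r2 <- r5,r1: IF@4 ID@7 stall=0 (-) EX@8 MEM@9 WB@10
I4 add r3 <- r4,r1: IF@7 ID@8 stall=1 (RAW on I2.r4 (WB@9)) EX@10 MEM@11 WB@12

Answer: 12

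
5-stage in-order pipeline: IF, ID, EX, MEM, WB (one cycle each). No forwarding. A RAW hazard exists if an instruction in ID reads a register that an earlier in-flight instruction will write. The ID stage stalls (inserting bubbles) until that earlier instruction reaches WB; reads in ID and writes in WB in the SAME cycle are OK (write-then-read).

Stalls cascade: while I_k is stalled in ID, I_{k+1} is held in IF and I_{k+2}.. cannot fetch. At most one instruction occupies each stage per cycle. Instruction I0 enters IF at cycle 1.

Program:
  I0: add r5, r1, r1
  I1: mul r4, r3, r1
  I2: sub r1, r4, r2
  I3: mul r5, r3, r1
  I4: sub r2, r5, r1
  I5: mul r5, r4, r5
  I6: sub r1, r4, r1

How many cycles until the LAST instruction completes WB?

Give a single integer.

Answer: 17

Derivation:
I0 add r5 <- r1,r1: IF@1 ID@2 stall=0 (-) EX@3 MEM@4 WB@5
I1 mul r4 <- r3,r1: IF@2 ID@3 stall=0 (-) EX@4 MEM@5 WB@6
I2 sub r1 <- r4,r2: IF@3 ID@4 stall=2 (RAW on I1.r4 (WB@6)) EX@7 MEM@8 WB@9
I3 mul r5 <- r3,r1: IF@4 ID@7 stall=2 (RAW on I2.r1 (WB@9)) EX@10 MEM@11 WB@12
I4 sub r2 <- r5,r1: IF@7 ID@10 stall=2 (RAW on I3.r5 (WB@12)) EX@13 MEM@14 WB@15
I5 mul r5 <- r4,r5: IF@10 ID@13 stall=0 (-) EX@14 MEM@15 WB@16
I6 sub r1 <- r4,r1: IF@13 ID@14 stall=0 (-) EX@15 MEM@16 WB@17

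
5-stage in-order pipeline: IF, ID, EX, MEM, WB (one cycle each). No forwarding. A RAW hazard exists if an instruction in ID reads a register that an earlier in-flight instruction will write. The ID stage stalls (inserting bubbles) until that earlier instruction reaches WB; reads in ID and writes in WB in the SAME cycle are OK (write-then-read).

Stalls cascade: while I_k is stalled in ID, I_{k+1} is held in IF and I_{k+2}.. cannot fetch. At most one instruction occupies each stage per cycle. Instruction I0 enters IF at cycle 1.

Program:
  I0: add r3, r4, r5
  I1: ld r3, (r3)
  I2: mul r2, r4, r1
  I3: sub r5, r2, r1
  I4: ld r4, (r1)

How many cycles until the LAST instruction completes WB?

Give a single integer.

I0 add r3 <- r4,r5: IF@1 ID@2 stall=0 (-) EX@3 MEM@4 WB@5
I1 ld r3 <- r3: IF@2 ID@3 stall=2 (RAW on I0.r3 (WB@5)) EX@6 MEM@7 WB@8
I2 mul r2 <- r4,r1: IF@3 ID@6 stall=0 (-) EX@7 MEM@8 WB@9
I3 sub r5 <- r2,r1: IF@6 ID@7 stall=2 (RAW on I2.r2 (WB@9)) EX@10 MEM@11 WB@12
I4 ld r4 <- r1: IF@7 ID@10 stall=0 (-) EX@11 MEM@12 WB@13

Answer: 13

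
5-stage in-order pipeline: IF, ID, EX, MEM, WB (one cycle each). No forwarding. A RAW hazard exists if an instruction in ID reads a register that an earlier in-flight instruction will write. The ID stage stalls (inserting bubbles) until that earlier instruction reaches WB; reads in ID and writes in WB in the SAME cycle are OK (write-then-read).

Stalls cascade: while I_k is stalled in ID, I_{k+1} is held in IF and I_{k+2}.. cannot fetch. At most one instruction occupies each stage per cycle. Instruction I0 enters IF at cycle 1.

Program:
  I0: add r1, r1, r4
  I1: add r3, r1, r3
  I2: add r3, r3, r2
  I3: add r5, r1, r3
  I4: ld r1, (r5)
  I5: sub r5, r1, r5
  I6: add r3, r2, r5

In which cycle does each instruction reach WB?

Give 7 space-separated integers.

I0 add r1 <- r1,r4: IF@1 ID@2 stall=0 (-) EX@3 MEM@4 WB@5
I1 add r3 <- r1,r3: IF@2 ID@3 stall=2 (RAW on I0.r1 (WB@5)) EX@6 MEM@7 WB@8
I2 add r3 <- r3,r2: IF@3 ID@6 stall=2 (RAW on I1.r3 (WB@8)) EX@9 MEM@10 WB@11
I3 add r5 <- r1,r3: IF@6 ID@9 stall=2 (RAW on I2.r3 (WB@11)) EX@12 MEM@13 WB@14
I4 ld r1 <- r5: IF@9 ID@12 stall=2 (RAW on I3.r5 (WB@14)) EX@15 MEM@16 WB@17
I5 sub r5 <- r1,r5: IF@12 ID@15 stall=2 (RAW on I4.r1 (WB@17)) EX@18 MEM@19 WB@20
I6 add r3 <- r2,r5: IF@15 ID@18 stall=2 (RAW on I5.r5 (WB@20)) EX@21 MEM@22 WB@23

Answer: 5 8 11 14 17 20 23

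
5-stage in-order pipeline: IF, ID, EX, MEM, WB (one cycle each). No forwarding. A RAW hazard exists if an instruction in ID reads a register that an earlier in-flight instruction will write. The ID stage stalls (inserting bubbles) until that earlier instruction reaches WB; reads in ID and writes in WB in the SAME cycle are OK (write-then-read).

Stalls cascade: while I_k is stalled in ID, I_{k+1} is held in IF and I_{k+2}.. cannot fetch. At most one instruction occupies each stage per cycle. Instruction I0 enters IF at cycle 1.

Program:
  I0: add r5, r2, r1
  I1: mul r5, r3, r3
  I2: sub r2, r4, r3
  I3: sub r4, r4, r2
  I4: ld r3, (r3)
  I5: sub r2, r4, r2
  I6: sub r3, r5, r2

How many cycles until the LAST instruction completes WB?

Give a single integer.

Answer: 16

Derivation:
I0 add r5 <- r2,r1: IF@1 ID@2 stall=0 (-) EX@3 MEM@4 WB@5
I1 mul r5 <- r3,r3: IF@2 ID@3 stall=0 (-) EX@4 MEM@5 WB@6
I2 sub r2 <- r4,r3: IF@3 ID@4 stall=0 (-) EX@5 MEM@6 WB@7
I3 sub r4 <- r4,r2: IF@4 ID@5 stall=2 (RAW on I2.r2 (WB@7)) EX@8 MEM@9 WB@10
I4 ld r3 <- r3: IF@5 ID@8 stall=0 (-) EX@9 MEM@10 WB@11
I5 sub r2 <- r4,r2: IF@8 ID@9 stall=1 (RAW on I3.r4 (WB@10)) EX@11 MEM@12 WB@13
I6 sub r3 <- r5,r2: IF@9 ID@11 stall=2 (RAW on I5.r2 (WB@13)) EX@14 MEM@15 WB@16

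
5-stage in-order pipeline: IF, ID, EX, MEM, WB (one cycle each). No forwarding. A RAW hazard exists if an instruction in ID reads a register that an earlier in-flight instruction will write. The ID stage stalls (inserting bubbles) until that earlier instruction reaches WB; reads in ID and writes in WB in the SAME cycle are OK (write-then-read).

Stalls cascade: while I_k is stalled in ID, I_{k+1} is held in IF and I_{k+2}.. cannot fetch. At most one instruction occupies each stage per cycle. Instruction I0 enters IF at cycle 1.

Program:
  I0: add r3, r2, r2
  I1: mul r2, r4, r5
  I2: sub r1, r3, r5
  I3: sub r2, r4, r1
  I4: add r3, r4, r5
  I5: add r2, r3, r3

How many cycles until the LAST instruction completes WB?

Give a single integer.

I0 add r3 <- r2,r2: IF@1 ID@2 stall=0 (-) EX@3 MEM@4 WB@5
I1 mul r2 <- r4,r5: IF@2 ID@3 stall=0 (-) EX@4 MEM@5 WB@6
I2 sub r1 <- r3,r5: IF@3 ID@4 stall=1 (RAW on I0.r3 (WB@5)) EX@6 MEM@7 WB@8
I3 sub r2 <- r4,r1: IF@4 ID@6 stall=2 (RAW on I2.r1 (WB@8)) EX@9 MEM@10 WB@11
I4 add r3 <- r4,r5: IF@6 ID@9 stall=0 (-) EX@10 MEM@11 WB@12
I5 add r2 <- r3,r3: IF@9 ID@10 stall=2 (RAW on I4.r3 (WB@12)) EX@13 MEM@14 WB@15

Answer: 15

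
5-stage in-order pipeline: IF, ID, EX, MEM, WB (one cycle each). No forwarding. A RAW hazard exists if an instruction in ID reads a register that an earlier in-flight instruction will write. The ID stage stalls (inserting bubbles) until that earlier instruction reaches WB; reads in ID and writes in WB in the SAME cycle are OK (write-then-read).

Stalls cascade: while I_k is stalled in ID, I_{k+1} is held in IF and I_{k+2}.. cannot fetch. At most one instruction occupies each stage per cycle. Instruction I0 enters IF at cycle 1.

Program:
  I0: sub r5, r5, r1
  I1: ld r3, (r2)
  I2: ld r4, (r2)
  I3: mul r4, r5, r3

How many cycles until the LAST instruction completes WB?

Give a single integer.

I0 sub r5 <- r5,r1: IF@1 ID@2 stall=0 (-) EX@3 MEM@4 WB@5
I1 ld r3 <- r2: IF@2 ID@3 stall=0 (-) EX@4 MEM@5 WB@6
I2 ld r4 <- r2: IF@3 ID@4 stall=0 (-) EX@5 MEM@6 WB@7
I3 mul r4 <- r5,r3: IF@4 ID@5 stall=1 (RAW on I1.r3 (WB@6)) EX@7 MEM@8 WB@9

Answer: 9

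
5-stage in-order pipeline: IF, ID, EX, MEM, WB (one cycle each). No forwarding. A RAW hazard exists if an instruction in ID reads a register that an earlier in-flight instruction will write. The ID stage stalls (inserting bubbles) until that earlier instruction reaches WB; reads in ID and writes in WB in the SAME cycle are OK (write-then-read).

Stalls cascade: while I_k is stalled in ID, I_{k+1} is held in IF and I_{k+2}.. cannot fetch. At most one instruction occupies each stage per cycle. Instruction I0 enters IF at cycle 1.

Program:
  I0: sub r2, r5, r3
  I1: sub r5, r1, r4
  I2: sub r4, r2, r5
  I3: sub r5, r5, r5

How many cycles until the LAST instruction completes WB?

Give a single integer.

I0 sub r2 <- r5,r3: IF@1 ID@2 stall=0 (-) EX@3 MEM@4 WB@5
I1 sub r5 <- r1,r4: IF@2 ID@3 stall=0 (-) EX@4 MEM@5 WB@6
I2 sub r4 <- r2,r5: IF@3 ID@4 stall=2 (RAW on I1.r5 (WB@6)) EX@7 MEM@8 WB@9
I3 sub r5 <- r5,r5: IF@4 ID@7 stall=0 (-) EX@8 MEM@9 WB@10

Answer: 10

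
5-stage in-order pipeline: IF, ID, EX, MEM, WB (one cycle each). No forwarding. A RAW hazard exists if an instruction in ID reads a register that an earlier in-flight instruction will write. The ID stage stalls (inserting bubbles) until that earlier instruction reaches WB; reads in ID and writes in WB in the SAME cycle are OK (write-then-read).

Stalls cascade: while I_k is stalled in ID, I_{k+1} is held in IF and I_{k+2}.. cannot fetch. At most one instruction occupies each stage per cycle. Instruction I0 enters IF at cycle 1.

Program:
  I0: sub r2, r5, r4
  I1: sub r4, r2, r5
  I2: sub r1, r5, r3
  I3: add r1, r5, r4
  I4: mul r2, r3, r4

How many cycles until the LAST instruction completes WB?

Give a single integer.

Answer: 12

Derivation:
I0 sub r2 <- r5,r4: IF@1 ID@2 stall=0 (-) EX@3 MEM@4 WB@5
I1 sub r4 <- r2,r5: IF@2 ID@3 stall=2 (RAW on I0.r2 (WB@5)) EX@6 MEM@7 WB@8
I2 sub r1 <- r5,r3: IF@3 ID@6 stall=0 (-) EX@7 MEM@8 WB@9
I3 add r1 <- r5,r4: IF@6 ID@7 stall=1 (RAW on I1.r4 (WB@8)) EX@9 MEM@10 WB@11
I4 mul r2 <- r3,r4: IF@7 ID@9 stall=0 (-) EX@10 MEM@11 WB@12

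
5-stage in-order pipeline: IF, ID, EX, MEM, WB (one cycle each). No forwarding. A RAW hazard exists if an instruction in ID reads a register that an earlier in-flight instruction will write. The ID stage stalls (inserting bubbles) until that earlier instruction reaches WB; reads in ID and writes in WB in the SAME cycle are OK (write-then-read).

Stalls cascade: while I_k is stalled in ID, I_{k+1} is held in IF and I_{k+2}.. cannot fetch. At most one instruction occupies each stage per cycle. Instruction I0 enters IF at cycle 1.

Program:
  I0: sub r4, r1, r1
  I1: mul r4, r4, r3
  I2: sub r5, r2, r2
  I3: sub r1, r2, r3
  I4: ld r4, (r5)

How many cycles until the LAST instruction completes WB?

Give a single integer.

Answer: 12

Derivation:
I0 sub r4 <- r1,r1: IF@1 ID@2 stall=0 (-) EX@3 MEM@4 WB@5
I1 mul r4 <- r4,r3: IF@2 ID@3 stall=2 (RAW on I0.r4 (WB@5)) EX@6 MEM@7 WB@8
I2 sub r5 <- r2,r2: IF@3 ID@6 stall=0 (-) EX@7 MEM@8 WB@9
I3 sub r1 <- r2,r3: IF@6 ID@7 stall=0 (-) EX@8 MEM@9 WB@10
I4 ld r4 <- r5: IF@7 ID@8 stall=1 (RAW on I2.r5 (WB@9)) EX@10 MEM@11 WB@12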